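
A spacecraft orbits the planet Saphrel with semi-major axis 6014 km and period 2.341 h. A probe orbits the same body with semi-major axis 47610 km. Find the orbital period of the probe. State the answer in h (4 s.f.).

T₂ ≈ 52.14 h

Kepler's third law: T² ∝ a³, so T₂ = T₁ (a₂/a₁)^(3/2).
a₂/a₁ = 7.917, (a₂/a₁)^(3/2) = 22.27.
T₂ = 2.341 × 22.27 = 52.14 h.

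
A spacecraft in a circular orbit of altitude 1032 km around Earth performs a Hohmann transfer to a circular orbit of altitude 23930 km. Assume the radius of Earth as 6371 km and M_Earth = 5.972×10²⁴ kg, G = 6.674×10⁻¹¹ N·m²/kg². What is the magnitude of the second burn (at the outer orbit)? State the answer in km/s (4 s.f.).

Δv ≈ 1.354 km/s

μ = GM = 6.674×10⁻¹¹ × 5.972×10²⁴ = 3.986×10¹⁴ m³/s².
r₁ = 6371 + 1032 = 7403.0 km = 7.4030×10⁶ m.
r₂ = 6371 + 23930 = 30301 km = 3.0301×10⁷ m.
Transfer ellipse a_t = (r₁ + r₂)/2 = 1.885×10⁷ m.
At r₁: circular v_c1 = √(μ/r₁) = 7338 m/s; transfer-perigee v_p = √[μ(2/r₁ − 1/a_t)] = 9302 m/s.
At r₂: circular v_c2 = √(μ/r₂) = 3627 m/s; transfer-apogee v_a = √[μ(2/r₂ − 1/a_t)] = 2273 m/s.
Δv₂ = v_c2 − v_a = 1354 m/s.
= 1.354 km/s.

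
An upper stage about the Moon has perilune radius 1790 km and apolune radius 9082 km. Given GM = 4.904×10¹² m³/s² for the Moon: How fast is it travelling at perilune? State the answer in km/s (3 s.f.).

Semi-major axis a = (r_p + r_a)/2 = 5436.0 km = 5.436×10⁶ m.
Vis-viva: v² = μ(2/r − 1/a) = 4.904×10¹² × (1.117×10⁻⁶ − 1.840×10⁻⁷) = 4.577×10⁶ m²/s².
v = 2139 m/s = 2.139 km/s.

v ≈ 2.14 km/s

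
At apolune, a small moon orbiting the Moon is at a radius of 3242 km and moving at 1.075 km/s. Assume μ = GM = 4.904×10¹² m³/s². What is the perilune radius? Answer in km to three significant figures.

r_a = 3.242×10⁶ m.
Specific energy ε = v²/2 − μ/r = -9.348×10⁵ J/kg, so a = −μ/(2ε) = 2.623×10⁶ m.
The apsides satisfy r_p + r_a = 2a, so the perilune radius is 2a − r_a = 2.004×10⁶ m = 2003.9 km.

perilune radius ≈ 2000 km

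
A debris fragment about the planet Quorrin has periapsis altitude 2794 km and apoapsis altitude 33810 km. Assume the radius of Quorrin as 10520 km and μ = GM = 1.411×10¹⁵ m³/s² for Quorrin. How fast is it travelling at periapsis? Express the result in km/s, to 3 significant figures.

v ≈ 12.8 km/s

r_p = 10520 + 2794 = 13314 km = 1.3314×10⁷ m.
r_a = 10520 + 33810 = 44330 km = 4.4330×10⁷ m.
Semi-major axis a = (r_p + r_a)/2 = 28822 km = 2.882×10⁷ m.
Vis-viva: v² = μ(2/r − 1/a) = 1.411×10¹⁵ × (1.502×10⁻⁷ − 3.470×10⁻⁸) = 1.630×10⁸ m²/s².
v = 12770 m/s = 12.77 km/s.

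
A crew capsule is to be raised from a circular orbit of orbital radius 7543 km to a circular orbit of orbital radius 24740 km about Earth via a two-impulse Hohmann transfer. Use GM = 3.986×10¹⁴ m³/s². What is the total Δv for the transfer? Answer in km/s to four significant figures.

Δv_total ≈ 3.000 km/s

r₁ = 7543 km = 7.543×10⁶ m.
r₂ = 24740 km = 2.474×10⁷ m.
Transfer ellipse a_t = (r₁ + r₂)/2 = 1.614×10⁷ m.
At r₁: circular v_c1 = √(μ/r₁) = 7269 m/s; transfer-perigee v_p = √[μ(2/r₁ − 1/a_t)] = 9000 m/s.
Δv₁ = v_p − v_c1 = 1730 m/s.
At r₂: circular v_c2 = √(μ/r₂) = 4014 m/s; transfer-apogee v_a = √[μ(2/r₂ − 1/a_t)] = 2744 m/s.
Δv₂ = v_c2 − v_a = 1270 m/s.
Total Δv = Δv₁ + Δv₂ = 3000 m/s = 3.000 km/s.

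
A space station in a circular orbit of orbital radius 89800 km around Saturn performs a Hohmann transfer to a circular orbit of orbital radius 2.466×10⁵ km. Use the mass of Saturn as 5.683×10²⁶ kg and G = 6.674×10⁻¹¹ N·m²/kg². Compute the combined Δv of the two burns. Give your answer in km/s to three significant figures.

Δv_total ≈ 7.67 km/s

μ = GM = 6.674×10⁻¹¹ × 5.683×10²⁶ = 3.793×10¹⁶ m³/s².
r₁ = 89800 km = 8.980×10⁷ m.
r₂ = 2.466×10⁵ km = 2.466×10⁸ m.
Transfer ellipse a_t = (r₁ + r₂)/2 = 1.682×10⁸ m.
At r₁: circular v_c1 = √(μ/r₁) = 20550 m/s; transfer-perikrone v_p = √[μ(2/r₁ − 1/a_t)] = 24880 m/s.
Δv₁ = v_p − v_c1 = 4333 m/s.
At r₂: circular v_c2 = √(μ/r₂) = 12400 m/s; transfer-apokrone v_a = √[μ(2/r₂ − 1/a_t)] = 9062 m/s.
Δv₂ = v_c2 − v_a = 3340 m/s.
Total Δv = Δv₁ + Δv₂ = 7673 m/s = 7.673 km/s.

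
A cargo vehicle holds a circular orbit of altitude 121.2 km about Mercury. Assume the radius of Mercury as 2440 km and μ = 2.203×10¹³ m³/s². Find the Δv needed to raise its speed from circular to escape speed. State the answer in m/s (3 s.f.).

r = 2440 + 121.2 = 2561.2 km = 2.5612×10⁶ m.
Circular speed v_c = √(μ/r) = 2933 m/s.
Escape speed v_esc = √(2μ/r) = √2 × v_c = 4148 m/s.
Δv = v_esc − v_c = 1215 m/s.

Δv ≈ 1210 m/s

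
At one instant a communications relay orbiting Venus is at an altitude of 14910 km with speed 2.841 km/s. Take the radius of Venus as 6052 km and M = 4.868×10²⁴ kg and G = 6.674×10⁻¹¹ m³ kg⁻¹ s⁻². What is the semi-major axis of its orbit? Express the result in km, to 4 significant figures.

a ≈ 14170 km

μ = GM = 6.674×10⁻¹¹ × 4.868×10²⁴ = 3.249×10¹⁴ m³/s².
r = 6052 + 14910 = 20962 km = 2.096×10⁷ m.
Vis-viva rearranged: 1/a = 2/r − v²/μ = 9.541×10⁻⁸ − 2.484×10⁻⁸ = 7.057×10⁻⁸ m⁻¹.
a = 1.417×10⁷ m = 14171 km.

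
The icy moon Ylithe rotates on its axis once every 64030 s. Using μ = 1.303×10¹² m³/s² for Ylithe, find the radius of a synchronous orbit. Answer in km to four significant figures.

A synchronous orbit has period T, so by Kepler's third law a = (μT²/4π²)^(1/3).
μT²/4π² = 1.303×10¹² × (6.403×10⁴)² / 39.48 = 1.353×10²⁰ m³.
a = 5.134×10⁶ m = 5133.9 km.

r_sync ≈ 5134 km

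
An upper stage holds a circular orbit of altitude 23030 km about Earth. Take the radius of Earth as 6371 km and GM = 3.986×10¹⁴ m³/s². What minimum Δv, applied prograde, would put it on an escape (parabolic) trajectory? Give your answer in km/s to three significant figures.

Δv ≈ 1.53 km/s

r = 6371 + 23030 = 29401 km = 2.9401×10⁷ m.
Circular speed v_c = √(μ/r) = 3682 m/s.
Escape speed v_esc = √(2μ/r) = √2 × v_c = 5207 m/s.
Δv = v_esc − v_c = 1525 m/s = 1.525 km/s.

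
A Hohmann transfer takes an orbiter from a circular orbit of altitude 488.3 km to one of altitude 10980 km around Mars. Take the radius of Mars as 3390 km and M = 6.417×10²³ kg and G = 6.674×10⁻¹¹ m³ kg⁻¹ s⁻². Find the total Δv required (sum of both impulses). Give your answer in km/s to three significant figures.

μ = GM = 6.674×10⁻¹¹ × 6.417×10²³ = 4.283×10¹³ m³/s².
r₁ = 3390 + 488.3 = 3878.3 km = 3.8783×10⁶ m.
r₂ = 3390 + 10980 = 14370 km = 1.4370×10⁷ m.
Transfer ellipse a_t = (r₁ + r₂)/2 = 9.124×10⁶ m.
At r₁: circular v_c1 = √(μ/r₁) = 3323 m/s; transfer-periapsis v_p = √[μ(2/r₁ − 1/a_t)] = 4170 m/s.
Δv₁ = v_p − v_c1 = 847.3 m/s.
At r₂: circular v_c2 = √(μ/r₂) = 1726 m/s; transfer-apoapsis v_a = √[μ(2/r₂ − 1/a_t)] = 1126 m/s.
Δv₂ = v_c2 − v_a = 600.8 m/s.
Total Δv = Δv₁ + Δv₂ = 1448 m/s = 1.448 km/s.

Δv_total ≈ 1.45 km/s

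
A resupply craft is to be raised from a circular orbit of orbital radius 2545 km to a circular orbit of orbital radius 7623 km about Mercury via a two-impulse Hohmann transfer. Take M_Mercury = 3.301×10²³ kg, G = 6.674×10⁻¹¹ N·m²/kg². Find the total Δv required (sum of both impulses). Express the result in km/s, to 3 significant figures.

μ = GM = 6.674×10⁻¹¹ × 3.301×10²³ = 2.203×10¹³ m³/s².
r₁ = 2545 km = 2.545×10⁶ m.
r₂ = 7623 km = 7.623×10⁶ m.
Transfer ellipse a_t = (r₁ + r₂)/2 = 5.084×10⁶ m.
At r₁: circular v_c1 = √(μ/r₁) = 2942 m/s; transfer-periherm v_p = √[μ(2/r₁ − 1/a_t)] = 3603 m/s.
Δv₁ = v_p − v_c1 = 660.5 m/s.
At r₂: circular v_c2 = √(μ/r₂) = 1700 m/s; transfer-apoherm v_a = √[μ(2/r₂ − 1/a_t)] = 1203 m/s.
Δv₂ = v_c2 − v_a = 497.2 m/s.
Total Δv = Δv₁ + Δv₂ = 1158 m/s = 1.158 km/s.

Δv_total ≈ 1.16 km/s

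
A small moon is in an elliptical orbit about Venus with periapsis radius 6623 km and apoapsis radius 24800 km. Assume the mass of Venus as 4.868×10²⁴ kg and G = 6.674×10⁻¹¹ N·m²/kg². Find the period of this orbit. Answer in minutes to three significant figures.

μ = GM = 6.674×10⁻¹¹ × 4.868×10²⁴ = 3.249×10¹⁴ m³/s².
Semi-major axis a = (r_p + r_a)/2 = (6623.0 + 24800)/2 = 15712 km = 1.571×10⁷ m.
By Kepler's third law T = 2π√(a³/μ) = 2π × 3.455×10³ = 2.171×10⁴ s.
= 361.8 minutes.

T ≈ 362 minutes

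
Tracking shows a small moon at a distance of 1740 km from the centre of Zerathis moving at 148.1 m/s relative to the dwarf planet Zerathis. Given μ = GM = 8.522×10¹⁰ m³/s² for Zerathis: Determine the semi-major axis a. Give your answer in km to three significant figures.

a ≈ 1120 km

r = 1.740×10⁶ m.
Vis-viva rearranged: 1/a = 2/r − v²/μ = 1.149×10⁻⁶ − 2.574×10⁻⁷ = 8.920×10⁻⁷ m⁻¹.
a = 1.121×10⁶ m = 1121.0 km.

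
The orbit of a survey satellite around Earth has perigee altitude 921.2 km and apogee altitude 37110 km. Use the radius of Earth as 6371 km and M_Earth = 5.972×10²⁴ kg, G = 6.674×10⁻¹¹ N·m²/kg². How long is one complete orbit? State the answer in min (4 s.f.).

T ≈ 670.9 min

μ = GM = 6.674×10⁻¹¹ × 5.972×10²⁴ = 3.986×10¹⁴ m³/s².
r_p = 6371 + 921.2 = 7292.2 km = 7.2922×10⁶ m.
r_a = 6371 + 37110 = 43481 km = 4.3481×10⁷ m.
Semi-major axis a = (r_p + r_a)/2 = (7292.2 + 43481)/2 = 25387 km = 2.539×10⁷ m.
By Kepler's third law T = 2π√(a³/μ) = 2π × 6.407×10³ = 4.026×10⁴ s.
= 670.9 min.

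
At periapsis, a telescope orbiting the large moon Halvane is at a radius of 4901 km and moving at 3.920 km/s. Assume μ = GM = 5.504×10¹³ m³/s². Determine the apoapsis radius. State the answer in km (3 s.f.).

apoapsis radius ≈ 10600 km

r_p = 4.901×10⁶ m.
Specific energy ε = v²/2 − μ/r = -3.547×10⁶ J/kg, so a = −μ/(2ε) = 7.758×10⁶ m.
The apsides satisfy r_p + r_a = 2a, so the apoapsis radius is 2a − r_p = 1.062×10⁷ m = 10616 km.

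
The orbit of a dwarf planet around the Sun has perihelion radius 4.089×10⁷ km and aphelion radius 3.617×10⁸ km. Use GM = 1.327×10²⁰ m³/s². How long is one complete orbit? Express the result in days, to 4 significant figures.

T ≈ 570.1 days

Semi-major axis a = (r_p + r_a)/2 = (4.0890×10⁷ + 3.6170×10⁸)/2 = 2.0130×10⁸ km = 2.013×10¹¹ m.
By Kepler's third law T = 2π√(a³/μ) = 2π × 7.840×10⁶ = 4.926×10⁷ s.
= 570.1 days.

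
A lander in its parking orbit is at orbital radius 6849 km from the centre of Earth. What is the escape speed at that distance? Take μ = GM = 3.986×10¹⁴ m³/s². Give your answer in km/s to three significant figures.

r = 6849 km = 6.849×10⁶ m.
Escape speed v_esc = √(2μ/r) = √(2 × 3.986×10¹⁴ / 6.849×10⁶) = √(1.164×10⁸) = 10790 m/s.
= 10.79 km/s.

v_esc ≈ 10.8 km/s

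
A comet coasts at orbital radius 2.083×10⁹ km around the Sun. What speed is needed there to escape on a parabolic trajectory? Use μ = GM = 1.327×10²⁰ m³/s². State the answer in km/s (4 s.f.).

v_esc ≈ 11.29 km/s

r = 2.083×10⁹ km = 2.083×10¹² m.
Escape speed v_esc = √(2μ/r) = √(2 × 1.327×10²⁰ / 2.083×10¹²) = √(1.274×10⁸) = 11290 m/s.
= 11.29 km/s.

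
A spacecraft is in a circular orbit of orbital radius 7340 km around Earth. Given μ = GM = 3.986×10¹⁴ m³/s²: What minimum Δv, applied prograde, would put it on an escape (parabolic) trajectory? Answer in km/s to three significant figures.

r = 7340 km = 7.340×10⁶ m.
Circular speed v_c = √(μ/r) = 7369 m/s.
Escape speed v_esc = √(2μ/r) = √2 × v_c = 10420 m/s.
Δv = v_esc − v_c = 3052 m/s = 3.052 km/s.

Δv ≈ 3.05 km/s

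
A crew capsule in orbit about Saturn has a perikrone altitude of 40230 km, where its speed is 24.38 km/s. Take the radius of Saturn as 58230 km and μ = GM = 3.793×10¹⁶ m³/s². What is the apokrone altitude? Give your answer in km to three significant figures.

r_p = 58230 + 40230 = 98460 km = 9.846×10⁷ m.
Specific energy ε = v²/2 − μ/r = -8.804×10⁷ J/kg, so a = −μ/(2ε) = 2.154×10⁸ m.
The apsides satisfy r_p + r_a = 2a, so the apokrone radius is 2a − r_p = 3.324×10⁸ m = 3.3237×10⁵ km.
Apokrone altitude = 3.3237×10⁵ − 58230 = 2.7414×10⁵ km.

apokrone altitude ≈ 2.74×10⁵ km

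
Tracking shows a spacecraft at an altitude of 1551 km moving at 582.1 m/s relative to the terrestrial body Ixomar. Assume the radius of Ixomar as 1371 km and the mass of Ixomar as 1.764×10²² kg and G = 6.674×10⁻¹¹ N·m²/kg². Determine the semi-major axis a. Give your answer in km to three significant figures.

a ≈ 2520 km

μ = GM = 6.674×10⁻¹¹ × 1.764×10²² = 1.177×10¹² m³/s².
r = 1371 + 1551 = 2922.0 km = 2.922×10⁶ m.
Specific orbital energy ε = v²/2 − μ/r = (582.1)²/2 − 1.177×10¹²/2.922×10⁶ = -2.335×10⁵ J/kg.
Since ε = −μ/(2a), a = −μ/(2ε) = 2.521×10⁶ m = 2521.1 km.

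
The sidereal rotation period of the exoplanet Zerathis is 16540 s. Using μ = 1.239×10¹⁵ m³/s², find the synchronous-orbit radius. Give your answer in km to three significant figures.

A synchronous orbit has period T, so by Kepler's third law a = (μT²/4π²)^(1/3).
μT²/4π² = 1.239×10¹⁵ × (1.654×10⁴)² / 39.48 = 8.586×10²¹ m³.
a = 2.048×10⁷ m = 20477 km.

r_sync ≈ 20500 km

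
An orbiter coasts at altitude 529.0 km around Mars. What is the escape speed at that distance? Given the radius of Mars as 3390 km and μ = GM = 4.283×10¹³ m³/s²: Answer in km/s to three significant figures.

r = 3390 + 529.0 = 3919.0 km = 3.9190×10⁶ m.
Escape speed v_esc = √(2μ/r) = √(2 × 4.283×10¹³ / 3.919×10⁶) = √(2.186×10⁷) = 4675 m/s.
= 4.675 km/s.

v_esc ≈ 4.68 km/s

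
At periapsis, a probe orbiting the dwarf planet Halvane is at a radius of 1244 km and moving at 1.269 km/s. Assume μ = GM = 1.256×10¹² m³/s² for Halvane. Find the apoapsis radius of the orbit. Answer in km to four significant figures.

apoapsis radius ≈ 4899 km

r_p = 1.244×10⁶ m.
Specific energy ε = v²/2 − μ/r = -2.045×10⁵ J/kg, so a = −μ/(2ε) = 3.071×10⁶ m.
The apsides satisfy r_p + r_a = 2a, so the apoapsis radius is 2a − r_p = 4.899×10⁶ m = 4898.8 km.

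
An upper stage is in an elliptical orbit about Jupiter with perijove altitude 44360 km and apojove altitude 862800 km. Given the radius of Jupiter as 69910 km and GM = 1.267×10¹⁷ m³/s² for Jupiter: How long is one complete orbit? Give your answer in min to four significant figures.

r_p = 69910 + 44360 = 114270 km = 1.1427×10⁸ m.
r_a = 69910 + 862800 = 932710 km = 9.3271×10⁸ m.
Semi-major axis a = (r_p + r_a)/2 = (1.1427×10⁵ + 9.3271×10⁵)/2 = 5.2349×10⁵ km = 5.235×10⁸ m.
By Kepler's third law T = 2π√(a³/μ) = 2π × 3.365×10⁴ = 2.114×10⁵ s.
= 3524 min.

T ≈ 3524 min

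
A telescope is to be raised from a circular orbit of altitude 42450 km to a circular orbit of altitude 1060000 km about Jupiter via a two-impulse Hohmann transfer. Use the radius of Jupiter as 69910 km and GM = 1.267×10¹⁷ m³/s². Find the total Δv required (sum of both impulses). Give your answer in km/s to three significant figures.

r₁ = 69910 + 42450 = 112360 km = 1.1236×10⁸ m.
r₂ = 69910 + 1060000 = 1129900 km = 1.1299×10⁹ m.
Transfer ellipse a_t = (r₁ + r₂)/2 = 6.211×10⁸ m.
At r₁: circular v_c1 = √(μ/r₁) = 33580 m/s; transfer-perijove v_p = √[μ(2/r₁ − 1/a_t)] = 45290 m/s.
Δv₁ = v_p − v_c1 = 11710 m/s.
At r₂: circular v_c2 = √(μ/r₂) = 10590 m/s; transfer-apojove v_a = √[μ(2/r₂ − 1/a_t)] = 4504 m/s.
Δv₂ = v_c2 − v_a = 6085 m/s.
Total Δv = Δv₁ + Δv₂ = 17800 m/s = 17.80 km/s.

Δv_total ≈ 17.8 km/s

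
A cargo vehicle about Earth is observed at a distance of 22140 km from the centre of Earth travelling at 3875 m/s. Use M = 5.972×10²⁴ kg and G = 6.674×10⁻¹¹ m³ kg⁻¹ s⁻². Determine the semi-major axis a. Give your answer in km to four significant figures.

a ≈ 18990 km

μ = GM = 6.674×10⁻¹¹ × 5.972×10²⁴ = 3.986×10¹⁴ m³/s².
r = 2.214×10⁷ m.
Vis-viva rearranged: 1/a = 2/r − v²/μ = 9.033×10⁻⁸ − 3.767×10⁻⁸ = 5.266×10⁻⁸ m⁻¹.
a = 1.899×10⁷ m = 18990 km.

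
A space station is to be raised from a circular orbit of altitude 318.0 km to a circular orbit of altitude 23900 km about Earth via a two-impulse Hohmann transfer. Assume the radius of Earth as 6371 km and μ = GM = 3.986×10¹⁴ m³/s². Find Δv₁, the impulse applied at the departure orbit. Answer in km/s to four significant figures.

r₁ = 6371 + 318.0 = 6689.0 km = 6.6890×10⁶ m.
r₂ = 6371 + 23900 = 30271 km = 3.0271×10⁷ m.
Transfer ellipse a_t = (r₁ + r₂)/2 = 1.848×10⁷ m.
At r₁: circular v_c1 = √(μ/r₁) = 7719 m/s; transfer-perigee v_p = √[μ(2/r₁ − 1/a_t)] = 9880 m/s.
Δv₁ = v_p − v_c1 = 2160 m/s.
= 2.160 km/s.

Δv ≈ 2.160 km/s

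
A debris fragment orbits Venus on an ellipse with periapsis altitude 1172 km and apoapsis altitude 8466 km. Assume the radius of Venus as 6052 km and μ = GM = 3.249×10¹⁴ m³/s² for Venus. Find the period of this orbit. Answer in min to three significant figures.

r_p = 6052 + 1172 = 7224.0 km = 7.2240×10⁶ m.
r_a = 6052 + 8466 = 14518 km = 1.4518×10⁷ m.
Semi-major axis a = (r_p + r_a)/2 = (7224.0 + 14518)/2 = 10871 km = 1.087×10⁷ m.
By Kepler's third law T = 2π√(a³/μ) = 2π × 1.989×10³ = 1.249×10⁴ s.
= 208.2 min.

T ≈ 208 min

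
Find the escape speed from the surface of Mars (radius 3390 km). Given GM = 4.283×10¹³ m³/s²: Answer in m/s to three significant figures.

r = R = 3.390×10⁶ m.
Escape speed v_esc = √(2μ/r) = √(2 × 4.283×10¹³ / 3.390×10⁶) = √(2.527×10⁷) = 5027 m/s.

v_esc ≈ 5030 m/s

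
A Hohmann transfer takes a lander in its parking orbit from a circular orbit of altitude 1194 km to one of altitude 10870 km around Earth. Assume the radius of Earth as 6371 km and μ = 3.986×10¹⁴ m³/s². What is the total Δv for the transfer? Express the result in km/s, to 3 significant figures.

Δv_total ≈ 2.35 km/s

r₁ = 6371 + 1194 = 7565.0 km = 7.5650×10⁶ m.
r₂ = 6371 + 10870 = 17241 km = 1.7241×10⁷ m.
Transfer ellipse a_t = (r₁ + r₂)/2 = 1.240×10⁷ m.
At r₁: circular v_c1 = √(μ/r₁) = 7259 m/s; transfer-perigee v_p = √[μ(2/r₁ − 1/a_t)] = 8558 m/s.
Δv₁ = v_p − v_c1 = 1299 m/s.
At r₂: circular v_c2 = √(μ/r₂) = 4808 m/s; transfer-apogee v_a = √[μ(2/r₂ − 1/a_t)] = 3755 m/s.
Δv₂ = v_c2 − v_a = 1053 m/s.
Total Δv = Δv₁ + Δv₂ = 2352 m/s = 2.352 km/s.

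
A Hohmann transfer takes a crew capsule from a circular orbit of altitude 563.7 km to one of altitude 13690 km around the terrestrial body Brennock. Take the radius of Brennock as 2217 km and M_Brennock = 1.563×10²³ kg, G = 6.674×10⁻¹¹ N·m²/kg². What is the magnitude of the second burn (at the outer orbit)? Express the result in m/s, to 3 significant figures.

μ = GM = 6.674×10⁻¹¹ × 1.563×10²³ = 1.043×10¹³ m³/s².
r₁ = 2217 + 563.7 = 2780.7 km = 2.7807×10⁶ m.
r₂ = 2217 + 13690 = 15907 km = 1.5907×10⁷ m.
Transfer ellipse a_t = (r₁ + r₂)/2 = 9.344×10⁶ m.
At r₁: circular v_c1 = √(μ/r₁) = 1937 m/s; transfer-periapsis v_p = √[μ(2/r₁ − 1/a_t)] = 2527 m/s.
At r₂: circular v_c2 = √(μ/r₂) = 809.8 m/s; transfer-apoapsis v_a = √[μ(2/r₂ − 1/a_t)] = 441.8 m/s.
Δv₂ = v_c2 − v_a = 368.0 m/s.

Δv ≈ 368 m/s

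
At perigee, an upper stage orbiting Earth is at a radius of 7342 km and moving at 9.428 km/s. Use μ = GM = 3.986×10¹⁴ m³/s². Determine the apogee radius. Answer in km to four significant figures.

apogee radius ≈ 33140 km

r_p = 7.342×10⁶ m.
Specific energy ε = v²/2 − μ/r = -9.847×10⁶ J/kg, so a = −μ/(2ε) = 2.024×10⁷ m.
The apsides satisfy r_p + r_a = 2a, so the apogee radius is 2a − r_p = 3.314×10⁷ m = 33138 km.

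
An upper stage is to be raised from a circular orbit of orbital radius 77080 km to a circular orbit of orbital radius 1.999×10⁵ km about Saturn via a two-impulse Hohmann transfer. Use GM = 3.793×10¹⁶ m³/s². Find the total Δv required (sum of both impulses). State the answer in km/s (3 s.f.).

r₁ = 77080 km = 7.708×10⁷ m.
r₂ = 1.999×10⁵ km = 1.999×10⁸ m.
Transfer ellipse a_t = (r₁ + r₂)/2 = 1.385×10⁸ m.
At r₁: circular v_c1 = √(μ/r₁) = 22180 m/s; transfer-perikrone v_p = √[μ(2/r₁ − 1/a_t)] = 26650 m/s.
Δv₁ = v_p − v_c1 = 4468 m/s.
At r₂: circular v_c2 = √(μ/r₂) = 13770 m/s; transfer-apokrone v_a = √[μ(2/r₂ − 1/a_t)] = 10280 m/s.
Δv₂ = v_c2 − v_a = 3498 m/s.
Total Δv = Δv₁ + Δv₂ = 7967 m/s = 7.967 km/s.

Δv_total ≈ 7.97 km/s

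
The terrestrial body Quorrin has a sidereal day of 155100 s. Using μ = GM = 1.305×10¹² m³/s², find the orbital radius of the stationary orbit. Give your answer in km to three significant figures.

r_sync ≈ 9260 km

A synchronous orbit has period T, so by Kepler's third law a = (μT²/4π²)^(1/3).
μT²/4π² = 1.305×10¹² × (1.551×10⁵)² / 39.48 = 7.952×10²⁰ m³.
a = 9.265×10⁶ m = 9264.6 km.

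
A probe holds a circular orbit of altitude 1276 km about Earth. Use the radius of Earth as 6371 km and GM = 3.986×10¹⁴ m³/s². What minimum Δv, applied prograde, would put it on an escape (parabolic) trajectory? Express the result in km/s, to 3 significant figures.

r = 6371 + 1276 = 7647.0 km = 7.6470×10⁶ m.
Circular speed v_c = √(μ/r) = 7220 m/s.
Escape speed v_esc = √(2μ/r) = √2 × v_c = 10210 m/s.
Δv = v_esc − v_c = 2991 m/s = 2.991 km/s.

Δv ≈ 2.99 km/s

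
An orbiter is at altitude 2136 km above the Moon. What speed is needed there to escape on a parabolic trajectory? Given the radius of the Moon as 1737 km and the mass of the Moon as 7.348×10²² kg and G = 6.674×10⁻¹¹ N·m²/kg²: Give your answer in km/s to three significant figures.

v_esc ≈ 1.59 km/s

μ = GM = 6.674×10⁻¹¹ × 7.348×10²² = 4.904×10¹² m³/s².
r = 1737 + 2136 = 3873.0 km = 3.8730×10⁶ m.
Escape speed v_esc = √(2μ/r) = √(2 × 4.904×10¹² / 3.873×10⁶) = √(2.532×10⁶) = 1591 m/s.
= 1.591 km/s.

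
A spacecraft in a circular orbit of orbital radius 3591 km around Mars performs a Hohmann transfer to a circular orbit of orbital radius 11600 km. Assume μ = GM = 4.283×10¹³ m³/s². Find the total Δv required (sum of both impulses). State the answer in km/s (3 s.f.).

r₁ = 3591 km = 3.591×10⁶ m.
r₂ = 11600 km = 1.160×10⁷ m.
Transfer ellipse a_t = (r₁ + r₂)/2 = 7.596×10⁶ m.
At r₁: circular v_c1 = √(μ/r₁) = 3454 m/s; transfer-periapsis v_p = √[μ(2/r₁ − 1/a_t)] = 4268 m/s.
Δv₁ = v_p − v_c1 = 814.4 m/s.
At r₂: circular v_c2 = √(μ/r₂) = 1922 m/s; transfer-apoapsis v_a = √[μ(2/r₂ − 1/a_t)] = 1321 m/s.
Δv₂ = v_c2 − v_a = 600.3 m/s.
Total Δv = Δv₁ + Δv₂ = 1415 m/s = 1.415 km/s.

Δv_total ≈ 1.41 km/s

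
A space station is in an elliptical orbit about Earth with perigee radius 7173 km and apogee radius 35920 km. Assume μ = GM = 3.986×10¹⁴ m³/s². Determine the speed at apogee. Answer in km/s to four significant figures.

v ≈ 1.922 km/s

Semi-major axis a = (r_p + r_a)/2 = 21546 km = 2.155×10⁷ m.
Vis-viva: v² = μ(2/r − 1/a) = 3.986×10¹⁴ × (5.568×10⁻⁸ − 4.641×10⁻⁸) = 3.694×10⁶ m²/s².
v = 1922 m/s = 1.922 km/s.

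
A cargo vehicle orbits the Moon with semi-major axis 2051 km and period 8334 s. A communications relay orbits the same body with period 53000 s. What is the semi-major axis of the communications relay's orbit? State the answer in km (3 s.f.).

a₂ ≈ 7040 km

Kepler's third law: a³ ∝ T², so a₂ = a₁ (T₂/T₁)^(2/3).
T₂/T₁ = 6.359, (T₂/T₁)^(2/3) = 3.433.
a₂ = 2051 × 3.433 = 7040 km.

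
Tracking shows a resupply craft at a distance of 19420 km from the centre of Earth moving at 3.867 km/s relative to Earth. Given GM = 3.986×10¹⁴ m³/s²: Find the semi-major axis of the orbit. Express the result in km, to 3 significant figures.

a ≈ 15300 km

r = 1.942×10⁷ m.
Specific orbital energy ε = v²/2 − μ/r = (3867)²/2 − 3.986×10¹⁴/1.942×10⁷ = -1.305×10⁷ J/kg.
Since ε = −μ/(2a), a = −μ/(2ε) = 1.527×10⁷ m = 15274 km.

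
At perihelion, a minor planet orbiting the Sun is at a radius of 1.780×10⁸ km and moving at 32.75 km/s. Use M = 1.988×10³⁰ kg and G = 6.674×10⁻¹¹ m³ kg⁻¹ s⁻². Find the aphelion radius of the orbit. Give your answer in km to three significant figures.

aphelion radius ≈ 4.57×10⁸ km

μ = GM = 6.674×10⁻¹¹ × 1.988×10³⁰ = 1.327×10²⁰ m³/s².
r_p = 1.780×10¹¹ m.
Specific energy ε = v²/2 − μ/r = -2.091×10⁸ J/kg, so a = −μ/(2ε) = 3.173×10¹¹ m.
The apsides satisfy r_p + r_a = 2a, so the aphelion radius is 2a − r_p = 4.565×10¹¹ m = 4.5650×10⁸ km.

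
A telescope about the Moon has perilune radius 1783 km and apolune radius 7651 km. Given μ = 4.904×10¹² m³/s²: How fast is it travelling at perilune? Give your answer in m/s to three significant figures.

v ≈ 2110 m/s

Semi-major axis a = (r_p + r_a)/2 = 4717.0 km = 4.717×10⁶ m.
Vis-viva: v² = μ(2/r − 1/a) = 4.904×10¹² × (1.122×10⁻⁶ − 2.120×10⁻⁷) = 4.461×10⁶ m²/s².
v = 2112 m/s.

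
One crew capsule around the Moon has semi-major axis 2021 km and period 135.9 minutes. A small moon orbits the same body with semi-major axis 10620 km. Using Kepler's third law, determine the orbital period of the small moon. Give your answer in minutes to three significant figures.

T₂ ≈ 1640 minutes

Kepler's third law: T² ∝ a³, so T₂ = T₁ (a₂/a₁)^(3/2).
a₂/a₁ = 5.255, (a₂/a₁)^(3/2) = 12.05.
T₂ = 135.9 × 12.05 = 1637 minutes.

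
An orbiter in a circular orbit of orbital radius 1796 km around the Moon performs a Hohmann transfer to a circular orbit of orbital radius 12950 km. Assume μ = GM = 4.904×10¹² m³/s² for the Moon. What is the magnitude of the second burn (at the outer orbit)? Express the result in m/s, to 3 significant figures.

Δv ≈ 312 m/s

r₁ = 1796 km = 1.796×10⁶ m.
r₂ = 12950 km = 1.295×10⁷ m.
Transfer ellipse a_t = (r₁ + r₂)/2 = 7.373×10⁶ m.
At r₁: circular v_c1 = √(μ/r₁) = 1652 m/s; transfer-perilune v_p = √[μ(2/r₁ − 1/a_t)] = 2190 m/s.
At r₂: circular v_c2 = √(μ/r₂) = 615.4 m/s; transfer-apolune v_a = √[μ(2/r₂ − 1/a_t)] = 303.7 m/s.
Δv₂ = v_c2 − v_a = 311.7 m/s.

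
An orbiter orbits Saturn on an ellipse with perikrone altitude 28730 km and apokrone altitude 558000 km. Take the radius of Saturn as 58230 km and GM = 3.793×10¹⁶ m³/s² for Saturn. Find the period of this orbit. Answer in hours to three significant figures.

T ≈ 59.1 hours

r_p = 58230 + 28730 = 86960 km = 8.6960×10⁷ m.
r_a = 58230 + 558000 = 616230 km = 6.1623×10⁸ m.
Semi-major axis a = (r_p + r_a)/2 = (86960 + 6.1623×10⁵)/2 = 3.5160×10⁵ km = 3.516×10⁸ m.
By Kepler's third law T = 2π√(a³/μ) = 2π × 3.385×10⁴ = 2.127×10⁵ s.
= 59.08 hours.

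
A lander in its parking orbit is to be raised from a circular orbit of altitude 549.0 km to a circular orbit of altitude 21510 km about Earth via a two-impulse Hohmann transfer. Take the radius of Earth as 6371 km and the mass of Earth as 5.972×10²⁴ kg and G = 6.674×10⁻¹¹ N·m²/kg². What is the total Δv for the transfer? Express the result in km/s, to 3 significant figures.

μ = GM = 6.674×10⁻¹¹ × 5.972×10²⁴ = 3.986×10¹⁴ m³/s².
r₁ = 6371 + 549.0 = 6920.0 km = 6.9200×10⁶ m.
r₂ = 6371 + 21510 = 27881 km = 2.7881×10⁷ m.
Transfer ellipse a_t = (r₁ + r₂)/2 = 1.740×10⁷ m.
At r₁: circular v_c1 = √(μ/r₁) = 7589 m/s; transfer-perigee v_p = √[μ(2/r₁ − 1/a_t)] = 9607 m/s.
Δv₁ = v_p − v_c1 = 2017 m/s.
At r₂: circular v_c2 = √(μ/r₂) = 3781 m/s; transfer-apogee v_a = √[μ(2/r₂ − 1/a_t)] = 2384 m/s.
Δv₂ = v_c2 − v_a = 1397 m/s.
Total Δv = Δv₁ + Δv₂ = 3414 m/s = 3.414 km/s.

Δv_total ≈ 3.41 km/s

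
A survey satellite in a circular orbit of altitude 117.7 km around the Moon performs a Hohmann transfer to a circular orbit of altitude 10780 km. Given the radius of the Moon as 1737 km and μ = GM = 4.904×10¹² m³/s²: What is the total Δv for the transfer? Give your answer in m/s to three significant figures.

r₁ = 1737 + 117.7 = 1854.7 km = 1.8547×10⁶ m.
r₂ = 1737 + 10780 = 12517 km = 1.2517×10⁷ m.
Transfer ellipse a_t = (r₁ + r₂)/2 = 7.186×10⁶ m.
At r₁: circular v_c1 = √(μ/r₁) = 1626 m/s; transfer-perilune v_p = √[μ(2/r₁ − 1/a_t)] = 2146 m/s.
Δv₁ = v_p − v_c1 = 520.0 m/s.
At r₂: circular v_c2 = √(μ/r₂) = 625.9 m/s; transfer-apolune v_a = √[μ(2/r₂ − 1/a_t)] = 318.0 m/s.
Δv₂ = v_c2 − v_a = 307.9 m/s.
Total Δv = Δv₁ + Δv₂ = 828.0 m/s.

Δv_total ≈ 828 m/s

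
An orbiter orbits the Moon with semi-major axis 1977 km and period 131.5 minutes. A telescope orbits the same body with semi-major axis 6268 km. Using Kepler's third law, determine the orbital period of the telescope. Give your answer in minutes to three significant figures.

Kepler's third law: T² ∝ a³, so T₂ = T₁ (a₂/a₁)^(3/2).
a₂/a₁ = 3.170, (a₂/a₁)^(3/2) = 5.645.
T₂ = 131.5 × 5.645 = 742.4 minutes.

T₂ ≈ 742 minutes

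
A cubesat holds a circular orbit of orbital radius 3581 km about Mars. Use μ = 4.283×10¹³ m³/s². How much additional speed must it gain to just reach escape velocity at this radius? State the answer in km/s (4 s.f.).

r = 3581 km = 3.581×10⁶ m.
Circular speed v_c = √(μ/r) = 3458 m/s.
Escape speed v_esc = √(2μ/r) = √2 × v_c = 4891 m/s.
Δv = v_esc − v_c = 1433 m/s = 1.433 km/s.

Δv ≈ 1.433 km/s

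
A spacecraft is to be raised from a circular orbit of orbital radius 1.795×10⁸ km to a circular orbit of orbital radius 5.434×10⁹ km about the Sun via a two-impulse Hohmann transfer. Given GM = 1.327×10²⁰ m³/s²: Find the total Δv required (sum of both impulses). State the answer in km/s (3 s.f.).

r₁ = 1.795×10⁸ km = 1.795×10¹¹ m.
r₂ = 5.434×10⁹ km = 5.434×10¹² m.
Transfer ellipse a_t = (r₁ + r₂)/2 = 2.807×10¹² m.
At r₁: circular v_c1 = √(μ/r₁) = 27190 m/s; transfer-perihelion v_p = √[μ(2/r₁ − 1/a_t)] = 37830 m/s.
Δv₁ = v_p − v_c1 = 10640 m/s.
At r₂: circular v_c2 = √(μ/r₂) = 4942 m/s; transfer-aphelion v_a = √[μ(2/r₂ − 1/a_t)] = 1250 m/s.
Δv₂ = v_c2 − v_a = 3692 m/s.
Total Δv = Δv₁ + Δv₂ = 14330 m/s = 14.33 km/s.

Δv_total ≈ 14.3 km/s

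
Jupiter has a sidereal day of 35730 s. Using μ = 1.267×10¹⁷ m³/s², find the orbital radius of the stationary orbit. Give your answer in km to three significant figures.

A synchronous orbit has period T, so by Kepler's third law a = (μT²/4π²)^(1/3).
μT²/4π² = 1.267×10¹⁷ × (3.573×10⁴)² / 39.48 = 4.097×10²⁴ m³.
a = 1.600×10⁸ m = 1.6002×10⁵ km.

r_sync ≈ 1.60×10⁵ km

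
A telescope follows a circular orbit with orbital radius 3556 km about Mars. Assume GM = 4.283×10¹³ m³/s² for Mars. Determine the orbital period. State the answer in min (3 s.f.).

r = 3556 km = 3.556×10⁶ m.
Kepler's third law: T = 2π√(r³/μ) = 2π√((3.556×10⁶)³ / 4.283×10¹³).
r³/μ = 1.050×10⁶ s², so T = 2π × 1.025×10³ = 6.438×10³ s.
Converting: 6.438×10³ s ÷ 60.00 = 107.3 min.

T ≈ 107 min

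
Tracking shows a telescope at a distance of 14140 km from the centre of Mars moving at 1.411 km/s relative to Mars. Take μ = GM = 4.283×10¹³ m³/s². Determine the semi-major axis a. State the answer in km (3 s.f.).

r = 1.414×10⁷ m.
Vis-viva rearranged: 1/a = 2/r − v²/μ = 1.414×10⁻⁷ − 4.648×10⁻⁸ = 9.496×10⁻⁸ m⁻¹.
a = 1.053×10⁷ m = 10531 km.

a ≈ 10500 km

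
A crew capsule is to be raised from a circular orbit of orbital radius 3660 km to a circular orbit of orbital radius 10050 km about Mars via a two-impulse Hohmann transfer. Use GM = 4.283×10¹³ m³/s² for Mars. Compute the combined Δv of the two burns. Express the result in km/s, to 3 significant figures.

Δv_total ≈ 1.28 km/s

r₁ = 3660 km = 3.660×10⁶ m.
r₂ = 10050 km = 1.005×10⁷ m.
Transfer ellipse a_t = (r₁ + r₂)/2 = 6.855×10⁶ m.
At r₁: circular v_c1 = √(μ/r₁) = 3421 m/s; transfer-periapsis v_p = √[μ(2/r₁ − 1/a_t)] = 4142 m/s.
Δv₁ = v_p − v_c1 = 721.2 m/s.
At r₂: circular v_c2 = √(μ/r₂) = 2064 m/s; transfer-apoapsis v_a = √[μ(2/r₂ − 1/a_t)] = 1508 m/s.
Δv₂ = v_c2 − v_a = 555.9 m/s.
Total Δv = Δv₁ + Δv₂ = 1277 m/s = 1.277 km/s.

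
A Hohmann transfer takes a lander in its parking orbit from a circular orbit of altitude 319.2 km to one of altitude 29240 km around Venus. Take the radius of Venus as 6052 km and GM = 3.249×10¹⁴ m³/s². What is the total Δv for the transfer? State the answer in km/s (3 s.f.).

r₁ = 6052 + 319.2 = 6371.2 km = 6.3712×10⁶ m.
r₂ = 6052 + 29240 = 35292 km = 3.5292×10⁷ m.
Transfer ellipse a_t = (r₁ + r₂)/2 = 2.083×10⁷ m.
At r₁: circular v_c1 = √(μ/r₁) = 7141 m/s; transfer-periapsis v_p = √[μ(2/r₁ − 1/a_t)] = 9295 m/s.
Δv₁ = v_p − v_c1 = 2154 m/s.
At r₂: circular v_c2 = √(μ/r₂) = 3034 m/s; transfer-apoapsis v_a = √[μ(2/r₂ − 1/a_t)] = 1678 m/s.
Δv₂ = v_c2 − v_a = 1356 m/s.
Total Δv = Δv₁ + Δv₂ = 3510 m/s = 3.510 km/s.

Δv_total ≈ 3.51 km/s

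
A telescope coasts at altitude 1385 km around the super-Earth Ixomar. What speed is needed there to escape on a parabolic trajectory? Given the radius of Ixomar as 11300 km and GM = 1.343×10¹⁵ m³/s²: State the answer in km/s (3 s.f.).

r = 11300 + 1385 = 12685 km = 1.2685×10⁷ m.
Escape speed v_esc = √(2μ/r) = √(2 × 1.343×10¹⁵ / 1.268×10⁷) = √(2.117×10⁸) = 14550 m/s.
= 14.55 km/s.

v_esc ≈ 14.6 km/s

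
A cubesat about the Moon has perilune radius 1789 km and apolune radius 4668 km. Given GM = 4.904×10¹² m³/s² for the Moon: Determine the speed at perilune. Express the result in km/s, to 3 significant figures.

Semi-major axis a = (r_p + r_a)/2 = 3228.5 km = 3.228×10⁶ m.
Vis-viva: v² = μ(2/r − 1/a) = 4.904×10¹² × (1.118×10⁻⁶ − 3.097×10⁻⁷) = 3.963×10⁶ m²/s².
v = 1991 m/s = 1.991 km/s.

v ≈ 1.99 km/s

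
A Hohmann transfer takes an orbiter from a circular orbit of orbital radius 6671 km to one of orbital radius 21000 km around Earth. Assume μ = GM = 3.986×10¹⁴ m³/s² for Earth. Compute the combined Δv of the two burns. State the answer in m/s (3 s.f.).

Δv_total ≈ 3120 m/s

r₁ = 6671 km = 6.671×10⁶ m.
r₂ = 21000 km = 2.100×10⁷ m.
Transfer ellipse a_t = (r₁ + r₂)/2 = 1.384×10⁷ m.
At r₁: circular v_c1 = √(μ/r₁) = 7730 m/s; transfer-perigee v_p = √[μ(2/r₁ − 1/a_t)] = 9523 m/s.
Δv₁ = v_p − v_c1 = 1793 m/s.
At r₂: circular v_c2 = √(μ/r₂) = 4357 m/s; transfer-apogee v_a = √[μ(2/r₂ − 1/a_t)] = 3025 m/s.
Δv₂ = v_c2 − v_a = 1331 m/s.
Total Δv = Δv₁ + Δv₂ = 3125 m/s.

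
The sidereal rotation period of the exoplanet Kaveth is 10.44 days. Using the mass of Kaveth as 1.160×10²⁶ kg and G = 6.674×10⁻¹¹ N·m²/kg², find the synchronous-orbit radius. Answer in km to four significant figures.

r_sync ≈ 5.424×10⁵ km

μ = GM = 6.674×10⁻¹¹ × 1.160×10²⁶ = 7.742×10¹⁵ m³/s².
T = 10.44 days = 9.020×10⁵ s.
A synchronous orbit has period T, so by Kepler's third law a = (μT²/4π²)^(1/3).
μT²/4π² = 7.742×10¹⁵ × (9.020×10⁵)² / 39.48 = 1.596×10²⁶ m³.
a = 5.424×10⁸ m = 5.4238×10⁵ km.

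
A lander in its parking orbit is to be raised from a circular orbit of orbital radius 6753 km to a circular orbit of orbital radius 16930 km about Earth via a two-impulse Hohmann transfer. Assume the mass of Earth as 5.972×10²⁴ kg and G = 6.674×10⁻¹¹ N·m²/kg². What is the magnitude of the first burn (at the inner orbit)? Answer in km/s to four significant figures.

Δv ≈ 1.504 km/s

μ = GM = 6.674×10⁻¹¹ × 5.972×10²⁴ = 3.986×10¹⁴ m³/s².
r₁ = 6753 km = 6.753×10⁶ m.
r₂ = 16930 km = 1.693×10⁷ m.
Transfer ellipse a_t = (r₁ + r₂)/2 = 1.184×10⁷ m.
At r₁: circular v_c1 = √(μ/r₁) = 7683 m/s; transfer-perigee v_p = √[μ(2/r₁ − 1/a_t)] = 9186 m/s.
Δv₁ = v_p − v_c1 = 1504 m/s.
= 1.504 km/s.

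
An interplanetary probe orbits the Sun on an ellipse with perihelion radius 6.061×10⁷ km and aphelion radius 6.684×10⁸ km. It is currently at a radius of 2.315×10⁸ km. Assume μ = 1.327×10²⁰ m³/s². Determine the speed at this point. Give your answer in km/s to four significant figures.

Semi-major axis a = (r_p + r_a)/2 = 3.6450×10⁸ km = 3.645×10¹¹ m.
Vis-viva: v² = μ(2/r − 1/a) = 1.327×10²⁰ × (8.639×10⁻¹² − 2.743×10⁻¹²) = 7.824×10⁸ m²/s².
v = 27970 m/s = 27.97 km/s.

v ≈ 27.97 km/s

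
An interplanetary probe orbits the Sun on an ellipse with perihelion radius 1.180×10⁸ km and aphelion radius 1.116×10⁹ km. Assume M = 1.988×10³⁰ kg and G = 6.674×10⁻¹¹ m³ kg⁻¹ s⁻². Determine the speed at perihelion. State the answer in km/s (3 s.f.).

μ = GM = 6.674×10⁻¹¹ × 1.988×10³⁰ = 1.327×10²⁰ m³/s².
Semi-major axis a = (r_p + r_a)/2 = 6.1700×10⁸ km = 6.170×10¹¹ m.
Vis-viva: v² = μ(2/r − 1/a) = 1.327×10²⁰ × (1.695×10⁻¹¹ − 1.621×10⁻¹²) = 2.034×10⁹ m²/s².
v = 45100 m/s = 45.10 km/s.

v ≈ 45.1 km/s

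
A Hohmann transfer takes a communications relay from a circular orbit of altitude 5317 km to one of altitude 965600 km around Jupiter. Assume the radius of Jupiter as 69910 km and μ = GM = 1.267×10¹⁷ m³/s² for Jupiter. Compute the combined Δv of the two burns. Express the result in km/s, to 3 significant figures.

r₁ = 69910 + 5317 = 75227 km = 7.5227×10⁷ m.
r₂ = 69910 + 965600 = 1035500 km = 1.0355×10⁹ m.
Transfer ellipse a_t = (r₁ + r₂)/2 = 5.554×10⁸ m.
At r₁: circular v_c1 = √(μ/r₁) = 41040 m/s; transfer-perijove v_p = √[μ(2/r₁ − 1/a_t)] = 56040 m/s.
Δv₁ = v_p − v_c1 = 15000 m/s.
At r₂: circular v_c2 = √(μ/r₂) = 11060 m/s; transfer-apojove v_a = √[μ(2/r₂ − 1/a_t)] = 4071 m/s.
Δv₂ = v_c2 − v_a = 6990 m/s.
Total Δv = Δv₁ + Δv₂ = 21990 m/s = 21.99 km/s.

Δv_total ≈ 22.0 km/s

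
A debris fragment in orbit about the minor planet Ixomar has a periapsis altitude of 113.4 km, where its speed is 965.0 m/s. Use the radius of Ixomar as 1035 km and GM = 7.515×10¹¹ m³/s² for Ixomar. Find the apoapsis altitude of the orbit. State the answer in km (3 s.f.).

apoapsis altitude ≈ 1800 km

r_p = 1035 + 113.4 = 1148.4 km = 1.148×10⁶ m.
Specific energy ε = v²/2 − μ/r = -1.888×10⁵ J/kg, so a = −μ/(2ε) = 1.990×10⁶ m.
The apsides satisfy r_p + r_a = 2a, so the apoapsis radius is 2a − r_p = 2.833×10⁶ m = 2832.5 km.
Apoapsis altitude = 2832.5 − 1035 = 1797.5 km.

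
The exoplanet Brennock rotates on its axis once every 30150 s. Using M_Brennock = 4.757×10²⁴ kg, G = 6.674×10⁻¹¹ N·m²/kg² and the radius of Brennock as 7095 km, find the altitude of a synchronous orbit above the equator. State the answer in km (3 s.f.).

h_sync ≈ 12300 km

μ = GM = 6.674×10⁻¹¹ × 4.757×10²⁴ = 3.175×10¹⁴ m³/s².
A synchronous orbit has period T, so by Kepler's third law a = (μT²/4π²)^(1/3).
μT²/4π² = 3.175×10¹⁴ × (3.015×10⁴)² / 39.48 = 7.310×10²¹ m³.
a = 1.941×10⁷ m = 19408 km.
Altitude h = a − R = 19408 − 7095 = 12313 km.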